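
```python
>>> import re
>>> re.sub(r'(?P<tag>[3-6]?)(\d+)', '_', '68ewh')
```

'_ewh'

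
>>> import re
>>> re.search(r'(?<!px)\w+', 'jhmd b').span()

(0, 4)

The negative lookaround is zero-width — it rules out positions where the adjacent text would match, without consuming anything.
Unlike `match`, `search` isn't anchored — it looks for the pattern anywhere in the string.
The match spans [0:4] → 'jhmd'.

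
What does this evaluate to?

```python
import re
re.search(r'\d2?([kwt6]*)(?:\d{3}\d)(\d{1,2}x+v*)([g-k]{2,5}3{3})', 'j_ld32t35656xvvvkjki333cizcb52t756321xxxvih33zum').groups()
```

('t', '6xvvv', 'kjki333')

The match spans [4:23] → '32t35656xvvvkjki333'.
Captured: group 1 = 't', group 2 = '6xvvv', group 3 = 'kjki333'.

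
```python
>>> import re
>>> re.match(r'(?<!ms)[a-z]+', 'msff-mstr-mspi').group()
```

'msff'

The negative lookaround is zero-width — it rules out positions where the adjacent text would match, without consuming anything.
`re.match` won't scan ahead — the pattern has to work from the very first character.
The match spans [0:4] → 'msff'.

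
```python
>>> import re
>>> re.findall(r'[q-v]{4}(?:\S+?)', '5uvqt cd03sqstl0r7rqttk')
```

This matches exactly 4 of a character in [q-v]; then one or more of a non-whitespace character (lazy) (non-capturing group).
A non-greedy quantifier consumes as few characters as it can — just enough that the remainder of the pattern still matches from where it stops; whatever follows it matches normally.
Matches: at [10:15] → 'sqstl'; at [18:23] → 'rqttk'.
Since nothing is captured, `findall` lists the 2 matched substrings directly.

['sqstl', 'rqttk']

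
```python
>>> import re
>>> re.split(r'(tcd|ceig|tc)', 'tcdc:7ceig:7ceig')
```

['', 'tcd', 'c:7', 'ceig', ':7', 'ceig', '']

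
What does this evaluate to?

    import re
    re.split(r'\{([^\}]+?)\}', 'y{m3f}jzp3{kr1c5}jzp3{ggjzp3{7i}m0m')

['y', 'm3f', 'jzp3', 'kr1c5', 'jzp3', 'ggjzp3{7i', 'm0m']

Matches to split on: at [1:6] → '{m3f}'; at [10:17] → '{kr1c5}'; at [21:32] → '{ggjzp3{7i}'.
Because the pattern has a capturing group, `split` also inserts each captured text between the pieces.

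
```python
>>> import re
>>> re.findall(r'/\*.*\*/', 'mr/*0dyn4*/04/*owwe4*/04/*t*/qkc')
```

Matches: at [2:29] → '/*0dyn4*/04/*owwe4*/04/*t*/'.
No capturing groups, so `findall` returns the 1 full match string.

['/*0dyn4*/04/*owwe4*/04/*t*/']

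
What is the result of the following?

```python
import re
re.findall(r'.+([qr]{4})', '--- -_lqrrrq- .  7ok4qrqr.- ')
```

['qrqr']

Pattern: one or more of any character; then exactly 4 of one of [qr] (captured).
One capturing group, so `findall` returns just the captured substring from the one match — 1 in all.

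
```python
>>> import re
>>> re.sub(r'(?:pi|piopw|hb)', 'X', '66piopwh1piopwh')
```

The regex engine tests alternatives in the order written; an earlier branch that matches wins even if a later one would match more.
Each match is replaced by 'X'.

'66Xopwh1Xopwh'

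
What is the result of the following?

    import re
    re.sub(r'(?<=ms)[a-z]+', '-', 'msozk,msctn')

The lookaround is zero-width — it requires the adjacent text to match without consuming it, so the asserted text isn't part of the match.
Matches: at [2:5] → 'ozk'; at [8:11] → 'ctn'.
Each match is replaced by '-'.

'ms-,ms-'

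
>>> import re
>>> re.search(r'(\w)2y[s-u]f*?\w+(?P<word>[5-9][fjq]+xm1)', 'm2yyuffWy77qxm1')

Here no position works, so the call returns None.

None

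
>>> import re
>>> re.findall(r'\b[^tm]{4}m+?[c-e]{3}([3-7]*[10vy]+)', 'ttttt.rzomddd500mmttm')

['500']

With a single group, `findall` returns only what that group captured — 1 item.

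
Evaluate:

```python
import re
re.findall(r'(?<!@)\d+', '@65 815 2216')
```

['5', '815', '2216']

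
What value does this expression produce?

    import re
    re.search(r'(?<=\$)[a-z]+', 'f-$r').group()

'r'

The lookaround is zero-width — it requires the adjacent text to match without consuming it, so the asserted text isn't part of the match.
`search` walks the string left to right and returns the first match it finds.
The match spans [3:4] → 'r'.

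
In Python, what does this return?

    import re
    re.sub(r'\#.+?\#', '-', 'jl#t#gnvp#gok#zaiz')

'jl-gnvp-zaiz'

The `?` after the quantifier makes it lazy — it takes as little as possible before letting the rest of the pattern try.
Each match is replaced by '-'.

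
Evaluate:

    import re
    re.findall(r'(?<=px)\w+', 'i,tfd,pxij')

['ij']

The `(?=…)`/`(?<=…)` assertion just peeks at neighbouring text; it doesn't advance the match position.
Walking the string: at [8:10] → 'ij'.
`findall` yields the raw match text (1 of them) because the pattern has no groups.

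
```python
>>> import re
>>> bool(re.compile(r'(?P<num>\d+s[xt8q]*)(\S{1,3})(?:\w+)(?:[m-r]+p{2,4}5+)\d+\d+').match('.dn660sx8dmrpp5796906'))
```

This matches one or more of a digit, then a literal 's', then zero or more of one of [xt8q] (captured as 'num'); then 1 to 3 of a non-whitespace character (captured); then one or more of a word character (non-capturing group); then one or more of a character in [m-r], then 2 to 4 of the literal 'p', then one or more of a literal '5' (non-capturing group); then one or more of a digit; then one or more of a digit.
`match` is anchored at position 0; if the pattern doesn't fit there, it returns None.
Here the pattern fails at index 0, so the call returns None, and `bool(None)` is False.

False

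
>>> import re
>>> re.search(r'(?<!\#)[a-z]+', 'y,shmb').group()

`(?!…)`/`(?<!…)` only lets a position through if the neighbouring text does NOT match; no characters are consumed.
`re.search` tries every starting position until one works.
The match spans [0:1] → 'y'.

'y'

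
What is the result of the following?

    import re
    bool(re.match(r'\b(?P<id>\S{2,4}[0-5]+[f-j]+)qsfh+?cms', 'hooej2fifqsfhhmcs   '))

False

Pattern: a word boundary (`\b`, zero-width); then 2 to 4 of a non-whitespace character, then one or more of a character in [0-5], then one or more of a character in [f-j] (captured as 'id'); then the literal 'qsf', then one or more of a literal 'h' (lazy), then the literal 'cms'.
`re.match` only tries the pattern at the start of the string.
Here the pattern fails at index 0, so the call returns None, and `bool(None)` is False.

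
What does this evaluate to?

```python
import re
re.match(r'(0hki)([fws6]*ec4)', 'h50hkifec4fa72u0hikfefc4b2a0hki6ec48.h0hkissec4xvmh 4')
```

None

Pattern: the literal '0h', then the literal 'ki' (captured); then zero or more of one of [fws6], then the literal 'ec4' (captured).
`re.match` won't scan ahead — the pattern has to work from the very first character.
Here the pattern fails at index 0, so the call returns None.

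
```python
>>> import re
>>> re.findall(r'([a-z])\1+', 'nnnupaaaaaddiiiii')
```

['n', 'a', 'd', 'i']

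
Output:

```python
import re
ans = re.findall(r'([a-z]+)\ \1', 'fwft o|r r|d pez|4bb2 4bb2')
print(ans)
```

['r']

`\1` is not a pattern — it's the concrete string captured by group 1, re-applied verbatim.
Because there's exactly one group, `findall` drops the full match and keeps group 1 from the one hit.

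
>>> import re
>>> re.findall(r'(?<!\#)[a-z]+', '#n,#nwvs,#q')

['wvs']

A negative assertion filters positions out without eating any characters.
Walking the string: at [5:8] → 'wvs'.
No capturing groups, so `findall` returns the 1 full match string.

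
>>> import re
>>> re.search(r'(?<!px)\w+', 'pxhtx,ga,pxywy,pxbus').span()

(0, 5)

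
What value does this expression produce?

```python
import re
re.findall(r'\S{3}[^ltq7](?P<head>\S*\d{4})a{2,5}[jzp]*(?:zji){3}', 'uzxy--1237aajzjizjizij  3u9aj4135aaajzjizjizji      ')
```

['j4135']

With a single group, `findall` returns only what that group captured — 1 item.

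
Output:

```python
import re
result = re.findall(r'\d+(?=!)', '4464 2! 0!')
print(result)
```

Lookahead/lookbehind check context without consuming it, so the matched span excludes the asserted characters.
No capturing groups, so `findall` returns the 2 full match strings.

['2', '0']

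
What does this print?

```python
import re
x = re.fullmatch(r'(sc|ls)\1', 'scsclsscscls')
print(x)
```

`\1` is not a pattern — it's the concrete string captured by group 1, re-applied verbatim.
For `fullmatch`, every character of the input must be accounted for by the pattern.
Here the pattern can't cover the whole string, so the call returns None.

None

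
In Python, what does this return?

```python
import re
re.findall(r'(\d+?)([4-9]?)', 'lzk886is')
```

[('8', '8'), ('6', '')]

With the lazy modifier that quantifier settles for the fewest repetitions that let the rest of the pattern succeed (the atoms after it are unaffected and can still be greedy).
Multiple groups make `findall` return tuples — one 2-tuple for each match.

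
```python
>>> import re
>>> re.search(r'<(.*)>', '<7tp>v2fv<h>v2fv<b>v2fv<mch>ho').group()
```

'<7tp>v2fv<h>v2fv<b>v2fv<mch>'

The match spans [0:28] → '<7tp>v2fv<h>v2fv<b>v2fv<mch>'.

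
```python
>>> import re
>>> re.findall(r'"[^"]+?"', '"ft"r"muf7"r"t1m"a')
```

['"ft"', '"muf7"', '"t1m"']

Walking the string: at [0:4] → '"ft"'; at [5:11] → '"muf7"'; at [12:17] → '"t1m"'.
No capturing groups, so `findall` returns the 3 full match strings.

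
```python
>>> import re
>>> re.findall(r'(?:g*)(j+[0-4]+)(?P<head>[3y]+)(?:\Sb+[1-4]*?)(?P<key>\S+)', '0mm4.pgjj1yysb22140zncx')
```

[('jj1', 'yy', '22140zncx')]

Because the quantifier is non-greedy, it stops expanding at the earliest point where the rest of the pattern can succeed.
3 groups means the one result is a tuple of 3 captured strings — 1 here.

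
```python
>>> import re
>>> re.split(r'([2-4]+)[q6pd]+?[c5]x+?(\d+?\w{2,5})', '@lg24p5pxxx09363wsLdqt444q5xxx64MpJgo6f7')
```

This matches one or more of a character in [2-4] (captured); then one or more of one of [q6pd] (lazy), then one of [c5], then one or more of a literal 'x' (lazy); then one or more of a digit (lazy), then 2 to 5 of a word character (captured).
Because the quantifier is non-greedy, it stops expanding at the earliest point where the rest of the pattern can succeed.
Matches to split on: at [22:36] → '444q5xxx64MpJg'.
Because the pattern has a capturing group, `split` also inserts each captured text between the pieces.

['@lg24p5pxxx09363wsLdqt', '444', '64MpJg', 'o6f7']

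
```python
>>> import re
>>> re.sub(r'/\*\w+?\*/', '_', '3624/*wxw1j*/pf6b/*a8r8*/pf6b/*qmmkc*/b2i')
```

Matches: at [4:13] → '/*wxw1j*/'; at [17:25] → '/*a8r8*/'; at [29:38] → '/*qmmkc*/'.
Each match is replaced by '_'.

'3624_pf6b_pf6b_b2i'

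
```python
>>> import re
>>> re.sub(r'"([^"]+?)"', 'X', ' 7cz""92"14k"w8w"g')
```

Matches: at [5:9] → '"92"'; at [12:17] → '"w8w"'.
Each match is replaced by 'X'.

' 7cz"X14kXg'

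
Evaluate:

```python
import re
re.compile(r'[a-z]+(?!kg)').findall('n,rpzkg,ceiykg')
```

['n', 'rpzkg', 'ceiykg']

The negative lookahead/lookbehind blocks any match where the forbidden context is present.
With no groups in the pattern, `findall` gives back each whole match — 3 here.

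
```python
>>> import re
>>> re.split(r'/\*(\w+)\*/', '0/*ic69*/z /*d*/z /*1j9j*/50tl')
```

Matches to split on: at [1:9] → '/*ic69*/'; at [11:16] → '/*d*/'; at [18:26] → '/*1j9j*/'.
With a capturing group present, the delimiter's captured portion is kept in the result list.

['0', 'ic69', 'z ', 'd', 'z ', '1j9j', '50tl']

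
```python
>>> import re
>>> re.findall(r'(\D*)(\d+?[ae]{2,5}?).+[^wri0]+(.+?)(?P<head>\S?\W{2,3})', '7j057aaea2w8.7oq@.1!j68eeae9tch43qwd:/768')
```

[('j', '057aa', 'w', 'd:/')]

This matches zero or more of a non-digit (captured); then one or more of a digit (lazy), then 2 to 5 of one of [ae] (lazy) (captured); then one or more of any character; then one or more of any character except [wri0]; then one or more of any character (lazy) (captured); then optionally a non-whitespace character, then 2 to 3 of a non-word character (captured as 'head').
The `?` after the quantifier makes it lazy — it takes as little as possible before letting the rest of the pattern try.
Matches: at [1:38] match 'j057aaea2w8.7oq@.1!j68eeae9tch43qwd:/', groups = ('j', '057aa', 'w', 'd:/').
With 4 capturing groups, `findall` returns a 4-tuple per match.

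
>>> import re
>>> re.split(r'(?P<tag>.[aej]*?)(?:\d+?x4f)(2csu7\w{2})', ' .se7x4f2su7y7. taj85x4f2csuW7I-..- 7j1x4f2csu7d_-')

With a capturing group present, the delimiter's captured portion is kept in the result list.

[' .se7x4f2su7y7. taj85x4f2csuW7I-..- ', '7j', '2csu7d_', '-']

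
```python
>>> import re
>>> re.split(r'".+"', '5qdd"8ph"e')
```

['5qdd', 'e']

Matches to split on: at [4:9] → '"8ph"'.
Splitting on the pattern gives 2 pieces.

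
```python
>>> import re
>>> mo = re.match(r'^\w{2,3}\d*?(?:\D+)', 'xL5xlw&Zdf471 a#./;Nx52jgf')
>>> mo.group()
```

Pattern: anchored at the start of the string; then 2 to 3 of a word character, then zero or more of a digit (lazy); then one or more of a non-digit (non-capturing group).
`re.match` only tries the pattern at the start of the string.
The match spans [0:10] → 'xL5xlw&Zdf'.

'xL5xlw&Zdf'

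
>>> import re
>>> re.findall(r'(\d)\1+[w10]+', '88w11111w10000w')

A backreference is literal: `\1` must see the identical characters the first group matched.
Scanning left to right: at [0:15] match '88w11111w10000w', group 1 = '8'.
With a single group, `findall` returns only what that group captured — 1 item.

['8']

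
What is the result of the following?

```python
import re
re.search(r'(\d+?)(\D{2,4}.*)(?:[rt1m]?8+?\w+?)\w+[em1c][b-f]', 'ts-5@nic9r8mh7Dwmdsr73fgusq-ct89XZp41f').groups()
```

('5', '@nic9r8mh7Dwmdsr73fgusq-ct')

The match spans [3:38] → '5@nic9r8mh7Dwmdsr73fgusq-ct89XZp41f'.
Captured: group 1 = '5', group 2 = '@nic9r8mh7Dwmdsr73fgusq-ct'.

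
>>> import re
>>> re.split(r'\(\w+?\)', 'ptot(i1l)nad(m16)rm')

Each match becomes a cut point; 3 segments remain.

['ptot', 'nad', 'rm']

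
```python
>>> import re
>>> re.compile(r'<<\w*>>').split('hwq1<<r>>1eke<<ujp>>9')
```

`split` removes every match and returns the 3 fragments in between.

['hwq1', '1eke', '9']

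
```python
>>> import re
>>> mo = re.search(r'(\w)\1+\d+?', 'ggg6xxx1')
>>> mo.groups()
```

('g',)

The match spans [0:4] → 'ggg6'.
Captured: group 1 = 'g'.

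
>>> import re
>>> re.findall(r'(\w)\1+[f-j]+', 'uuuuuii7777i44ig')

['u', '7', '4']

`\1` is not a pattern — it's the concrete string captured by group 1, re-applied verbatim.
Scanning left to right: at [0:7] match 'uuuuuii', group 1 = 'u'; at [7:12] match '7777i', group 1 = '7'; at [12:16] match '44ig', group 1 = '4'.
With a single group, `findall` returns only what that group captured — 3 items.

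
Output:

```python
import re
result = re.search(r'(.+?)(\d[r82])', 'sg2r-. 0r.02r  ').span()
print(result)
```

Lazy quantifiers expand one character at a time until the remainder of the pattern can match.
The match spans [0:4] → 'sg2r'.

(0, 4)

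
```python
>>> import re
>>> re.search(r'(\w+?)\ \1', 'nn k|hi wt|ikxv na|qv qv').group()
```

A backreference is literal: `\1` must see the identical characters the first group matched.
`search` walks the string left to right and returns the first match it finds.
The match spans [19:24] → 'qv qv'.
Captured: group 1 = 'qv'.

'qv qv'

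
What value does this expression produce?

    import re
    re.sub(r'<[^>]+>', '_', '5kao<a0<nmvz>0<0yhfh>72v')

Each match is replaced by '_'.

'5kao_0_72v'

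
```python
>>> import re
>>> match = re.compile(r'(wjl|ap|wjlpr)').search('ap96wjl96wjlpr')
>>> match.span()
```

`search` walks the string left to right and returns the first match it finds.
The match spans [0:2] → 'ap'.
Captured: group 1 = 'ap'.

(0, 2)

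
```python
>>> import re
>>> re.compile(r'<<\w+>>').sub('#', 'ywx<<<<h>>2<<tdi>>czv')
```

'ywx<<#2#czv'

Matches: at [5:10] → '<<h>>'; at [11:18] → '<<tdi>>'.
Each match is replaced by '#'.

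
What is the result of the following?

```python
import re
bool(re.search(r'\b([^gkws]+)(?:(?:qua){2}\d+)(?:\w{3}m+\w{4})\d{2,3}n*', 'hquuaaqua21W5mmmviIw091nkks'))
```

False

Pattern: a word boundary (`\b`, zero-width); then one or more of any character except [gkws] (captured); then the literal 'qua' repeated 2 times, then one or more of a digit (non-capturing group); then exactly 3 of a word character, then one or more of the literal 'm', then exactly 4 of a word character (non-capturing group); then 2 to 3 of a digit, then zero or more of a literal 'n'.
Here no position works, so the call returns None, and `bool(None)` is False.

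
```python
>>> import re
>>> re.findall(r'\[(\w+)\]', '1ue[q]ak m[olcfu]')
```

['q', 'olcfu']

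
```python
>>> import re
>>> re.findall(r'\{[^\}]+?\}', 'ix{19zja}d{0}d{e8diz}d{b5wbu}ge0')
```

['{19zja}', '{0}', '{e8diz}', '{b5wbu}']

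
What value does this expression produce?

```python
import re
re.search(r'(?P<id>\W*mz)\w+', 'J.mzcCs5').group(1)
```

'.mz'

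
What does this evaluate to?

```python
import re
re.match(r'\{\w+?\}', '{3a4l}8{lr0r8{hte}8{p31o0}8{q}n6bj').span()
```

`match` is anchored at position 0; if the pattern doesn't fit there, it returns None.
The match spans [0:6] → '{3a4l}'.

(0, 6)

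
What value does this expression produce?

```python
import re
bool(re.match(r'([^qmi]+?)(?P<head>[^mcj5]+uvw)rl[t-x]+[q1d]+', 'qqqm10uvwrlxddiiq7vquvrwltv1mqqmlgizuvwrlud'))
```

The pattern matches one or more of any character except [qmi] (lazy) (captured); then one or more of any character except [mcj5], then the literal 'uvw' (captured as 'head'); then the literal 'rl', then one or more of a character in [t-x], then one or more of one of [q1d].
`match` is anchored at position 0; if the pattern doesn't fit there, it returns None.
Here the string doesn't start with a match, so the call returns None, and `bool(None)` is False.

False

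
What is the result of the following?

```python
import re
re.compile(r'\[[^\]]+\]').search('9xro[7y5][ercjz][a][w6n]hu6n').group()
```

'[7y5]'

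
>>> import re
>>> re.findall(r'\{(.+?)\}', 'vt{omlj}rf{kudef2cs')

['omlj']

Walking the string: at [2:8] match '{omlj}', group 1 = 'omlj'.
With a single group, `findall` returns only what that group captured — 1 item.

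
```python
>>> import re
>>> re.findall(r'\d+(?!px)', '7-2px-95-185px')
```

['7', '95', '18']

The negative lookahead/lookbehind blocks any match where the forbidden context is present.
Since nothing is captured, `findall` lists the 3 matched substrings directly.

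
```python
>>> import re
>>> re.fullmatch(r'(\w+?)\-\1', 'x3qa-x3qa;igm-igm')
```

None

`\1` has to match the exact text group 1 already captured.
`fullmatch` succeeds only if the pattern covers the string from start to end.
Here the string isn't matched end-to-end, so the call returns None.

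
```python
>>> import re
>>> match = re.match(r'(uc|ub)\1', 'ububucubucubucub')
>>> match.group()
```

'ubub'

`match` is anchored at position 0; if the pattern doesn't fit there, it returns None.
The match spans [0:4] → 'ubub'.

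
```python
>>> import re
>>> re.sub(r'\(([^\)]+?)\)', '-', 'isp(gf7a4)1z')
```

Matches: at [3:10] → '(gf7a4)'.
Each match is replaced by '-'.

'isp-1z'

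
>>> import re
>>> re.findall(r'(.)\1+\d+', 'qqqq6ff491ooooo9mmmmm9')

['q', 'f', 'o', 'm']

After group 1 captures some text, `\1` only succeeds where that same text appears again.
Walking the string: at [0:5] match 'qqqq6', group 1 = 'q'; at [5:10] match 'ff491', group 1 = 'f'; at [10:16] match 'ooooo9', group 1 = 'o'; at [16:22] match 'mmmmm9', group 1 = 'm'.
With a single group, `findall` returns only what that group captured — 4 items.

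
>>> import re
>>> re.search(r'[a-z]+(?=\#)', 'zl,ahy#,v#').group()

'ahy'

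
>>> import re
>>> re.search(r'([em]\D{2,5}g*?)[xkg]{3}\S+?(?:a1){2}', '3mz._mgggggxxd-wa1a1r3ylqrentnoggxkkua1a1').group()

'mz._mgggggxxd-wa1a1'

Because the quantifier is non-greedy, it stops expanding at the earliest point where the rest of the pattern can succeed.
The match spans [1:20] → 'mz._mgggggxxd-wa1a1'.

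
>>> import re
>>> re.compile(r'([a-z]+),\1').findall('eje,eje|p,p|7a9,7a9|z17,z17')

['eje', 'p']

A backreference is literal: `\1` must see the identical characters the first group matched.
`findall` collects group 1 from each match (2 total).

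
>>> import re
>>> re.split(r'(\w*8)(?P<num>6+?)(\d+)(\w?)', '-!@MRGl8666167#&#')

['-!@', 'MRGl8', '6', '66167', '', '#&#']

The `?` after the quantifier makes it lazy — it takes as little as possible before letting the rest of the pattern try.
`re.split` interleaves the captured-group text with the surrounding fragments.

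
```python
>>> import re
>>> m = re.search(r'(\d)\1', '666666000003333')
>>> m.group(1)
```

The match spans [0:2] → '66'.
Captured: group 1 = '6'.

'6'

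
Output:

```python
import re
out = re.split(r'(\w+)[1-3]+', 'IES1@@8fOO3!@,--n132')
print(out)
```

The pattern matches one or more of a word character (captured); then one or more of a character in [1-3].
Matches to split on: at [0:4] → 'IES1'; at [6:11] → '8fOO3'; at [16:20] → 'n132'.
`re.split` interleaves the captured-group text with the surrounding fragments.

['', 'IES', '@@', '8fOO', '!@,--', 'n13', '']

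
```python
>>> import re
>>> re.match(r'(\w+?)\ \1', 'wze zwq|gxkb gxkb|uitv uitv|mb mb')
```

`\1` is not a pattern — it's the concrete string captured by group 1, re-applied verbatim.
With `match`, the pattern is implicitly anchored at the beginning.
Here position 0 doesn't satisfy it, so the call returns None.

None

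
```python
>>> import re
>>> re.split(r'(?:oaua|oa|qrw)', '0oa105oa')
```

['0', '105', '']

Each match becomes a cut point; 3 segments remain.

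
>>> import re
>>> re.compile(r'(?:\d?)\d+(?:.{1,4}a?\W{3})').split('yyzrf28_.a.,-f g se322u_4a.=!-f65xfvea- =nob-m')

This matches optionally a digit (non-capturing group); then one or more of a digit; then 1 to 4 of any character, then optionally a literal 'a', then exactly 3 of a non-word character (non-capturing group).
Matches to split on: at [5:13] → '28_.a.,-'; at [19:29] → '322u_4a.=!'; at [31:41] → '65xfvea- ='.
The string is cut at each match, leaving 4 pieces.

['yyzrf', 'f g se', '-f', 'nob-m']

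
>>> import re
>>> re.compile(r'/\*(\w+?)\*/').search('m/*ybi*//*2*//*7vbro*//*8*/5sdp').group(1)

Unlike `match`, `search` isn't anchored — it looks for the pattern anywhere in the string.
The match spans [1:8] → '/*ybi*/'.
Captured: group 1 = 'ybi'.

'ybi'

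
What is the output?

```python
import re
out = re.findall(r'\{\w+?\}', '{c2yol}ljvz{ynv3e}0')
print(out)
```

['{c2yol}', '{ynv3e}']

With no groups in the pattern, `findall` gives back each whole match — 2 here.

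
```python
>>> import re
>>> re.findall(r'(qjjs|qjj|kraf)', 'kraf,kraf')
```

['kraf', 'kraf']

`findall` collects group 1 from each match (2 total).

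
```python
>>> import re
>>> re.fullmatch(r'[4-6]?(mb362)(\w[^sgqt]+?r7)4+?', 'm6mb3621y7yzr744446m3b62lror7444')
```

For `fullmatch`, every character of the input must be accounted for by the pattern.
Here the string isn't matched end-to-end, so the call returns None.

None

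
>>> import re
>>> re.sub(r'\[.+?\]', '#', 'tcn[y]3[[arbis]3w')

A `+?`/`*?`/`{m,n}?` starts at its minimum and grows only as far as needed for what follows to match.
Matches: at [3:6] → '[y]'; at [7:15] → '[[arbis]'.
`sub` substitutes '#' at each match site.

'tcn#3#3w'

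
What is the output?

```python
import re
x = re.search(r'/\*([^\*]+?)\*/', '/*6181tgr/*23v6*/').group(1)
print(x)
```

23v6

The match spans [9:17] → '/*23v6*/'.
Captured: group 1 = '23v6'.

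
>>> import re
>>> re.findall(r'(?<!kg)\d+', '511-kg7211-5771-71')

A negative assertion filters positions out without eating any characters.
No capturing groups, so `findall` returns the 4 full match strings.

['511', '211', '5771', '71']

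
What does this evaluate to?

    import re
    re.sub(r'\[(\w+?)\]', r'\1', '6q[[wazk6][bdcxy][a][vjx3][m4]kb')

'6q[wazk6bdcxyavjx3m4kb'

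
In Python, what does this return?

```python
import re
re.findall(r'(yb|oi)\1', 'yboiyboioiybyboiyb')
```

['oi', 'yb']

A backreference is literal: `\1` must see the identical characters the first group matched.
Walking the string: at [6:10] match 'oioi', group 1 = 'oi'; at [10:14] match 'ybyb', group 1 = 'yb'.
`findall` collects group 1 from each match (2 total).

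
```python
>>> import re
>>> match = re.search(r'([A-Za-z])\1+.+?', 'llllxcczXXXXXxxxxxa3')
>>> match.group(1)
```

The match spans [0:5] → 'llllx'.
Captured: group 1 = 'l'.

'l'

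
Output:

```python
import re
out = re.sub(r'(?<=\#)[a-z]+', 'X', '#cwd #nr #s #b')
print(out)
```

#X #X #X #X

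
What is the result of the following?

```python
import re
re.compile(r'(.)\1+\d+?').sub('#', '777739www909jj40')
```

'#9#09#0'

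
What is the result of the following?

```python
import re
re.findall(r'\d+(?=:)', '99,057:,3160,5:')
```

Lookahead/lookbehind check context without consuming it, so the matched span excludes the asserted characters.
`findall` yields the raw match text (2 of them) because the pattern has no groups.

['057', '5']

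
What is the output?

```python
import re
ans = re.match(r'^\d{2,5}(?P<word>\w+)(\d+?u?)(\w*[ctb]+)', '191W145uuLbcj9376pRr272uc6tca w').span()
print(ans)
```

(0, 28)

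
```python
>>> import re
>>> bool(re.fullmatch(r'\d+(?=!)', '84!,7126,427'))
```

False

For `fullmatch`, every character of the input must be accounted for by the pattern.
Here the string isn't matched end-to-end, so the call returns None, and `bool(None)` is False.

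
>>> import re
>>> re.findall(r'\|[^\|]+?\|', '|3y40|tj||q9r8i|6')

Walking the string: at [0:6] → '|3y40|'; at [9:16] → '|q9r8i|'.
Since nothing is captured, `findall` lists the 2 matched substrings directly.

['|3y40|', '|q9r8i|']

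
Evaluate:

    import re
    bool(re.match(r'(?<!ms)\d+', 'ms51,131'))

With `match`, the pattern is implicitly anchored at the beginning.
Here position 0 doesn't satisfy it, so the call returns None, and `bool(None)` is False.

False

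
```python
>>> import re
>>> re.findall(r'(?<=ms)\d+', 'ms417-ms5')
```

Because the assertion is zero-width, the text it checks is not consumed and won't appear in the result.
No capturing groups, so `findall` returns the 2 full match strings.

['417', '5']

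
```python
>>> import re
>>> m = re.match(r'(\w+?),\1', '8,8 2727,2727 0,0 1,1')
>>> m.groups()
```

('8',)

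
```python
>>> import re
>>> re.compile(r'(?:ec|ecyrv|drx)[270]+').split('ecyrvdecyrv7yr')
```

['ecyrvd', 'yr']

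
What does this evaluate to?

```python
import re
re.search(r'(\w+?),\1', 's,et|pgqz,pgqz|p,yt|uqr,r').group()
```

'pgqz,pgqz'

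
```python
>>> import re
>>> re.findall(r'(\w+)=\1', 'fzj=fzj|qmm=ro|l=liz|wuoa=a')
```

['fzj', 'l', 'a']

A backreference is literal: `\1` must see the identical characters the first group matched.
One capturing group, so `findall` returns just the captured substring from each match — 3 in all.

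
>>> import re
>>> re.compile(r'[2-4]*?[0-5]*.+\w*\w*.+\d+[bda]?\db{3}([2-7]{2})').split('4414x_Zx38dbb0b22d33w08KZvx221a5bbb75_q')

The pattern matches zero or more of a character in [2-4] (lazy), then zero or more of a character in [0-5], then one or more of any character; then zero or more of a word character; then zero or more of a word character, then one or more of any character, then one or more of a digit; then optionally one of [bda], then a digit, then exactly 3 of the literal 'b'; then exactly 2 of a character in [2-7] (captured).
With a capturing group present, the delimiter's captured portion is kept in the result list.

['', '75', '_q']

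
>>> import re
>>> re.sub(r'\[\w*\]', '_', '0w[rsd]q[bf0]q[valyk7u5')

Matches: at [2:7] → '[rsd]'; at [8:13] → '[bf0]'.
Each match is replaced by '_'.

'0w_q_q[valyk7u5'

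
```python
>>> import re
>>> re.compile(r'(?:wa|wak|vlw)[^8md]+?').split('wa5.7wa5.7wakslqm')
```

['', '.7', '.7', 'slqm']

Branches in `(...|...)` are attempted left-to-right; the first branch that allows the whole pattern to succeed is taken.
The string is cut at each match, leaving 4 pieces.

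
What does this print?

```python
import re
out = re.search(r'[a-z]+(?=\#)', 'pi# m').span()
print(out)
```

(0, 2)

Because the assertion is zero-width, the text it checks is not consumed and won't appear in the result.
The match spans [0:2] → 'pi'.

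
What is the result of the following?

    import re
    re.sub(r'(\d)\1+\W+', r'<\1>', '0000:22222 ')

'<0><2>'

`\1` has to match the exact text group 1 already captured.
Matches: at [0:5] → '0000:'; at [5:11] → '22222 '.
`\1` in the replacement pulls in group 1's text for each match.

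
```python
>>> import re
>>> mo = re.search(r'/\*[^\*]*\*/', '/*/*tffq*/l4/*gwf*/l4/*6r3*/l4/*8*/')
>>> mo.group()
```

'/*tffq*/'

`search` walks the string left to right and returns the first match it finds.
The match spans [2:10] → '/*tffq*/'.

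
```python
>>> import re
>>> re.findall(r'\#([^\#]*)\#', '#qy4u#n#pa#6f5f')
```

['qy4u', 'pa']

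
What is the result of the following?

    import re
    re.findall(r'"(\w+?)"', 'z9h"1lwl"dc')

Walking the string: at [3:9] match '"1lwl"', group 1 = '1lwl'.
With a single group, `findall` returns only what that group captured — 1 item.

['1lwl']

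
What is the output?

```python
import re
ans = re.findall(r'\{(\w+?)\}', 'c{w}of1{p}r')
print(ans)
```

Because there's exactly one group, `findall` drops the full match and keeps group 1 from each hit.

['w', 'p']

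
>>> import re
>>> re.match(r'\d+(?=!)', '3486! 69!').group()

'3486'

Lookahead/lookbehind check context without consuming it, so the matched span excludes the asserted characters.
`match` is anchored at position 0; if the pattern doesn't fit there, it returns None.
The match spans [0:4] → '3486'.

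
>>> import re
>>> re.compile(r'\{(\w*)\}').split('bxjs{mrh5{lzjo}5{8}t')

With a capturing group present, the delimiter's captured portion is kept in the result list.

['bxjs{mrh5', 'lzjo', '5', '8', 't']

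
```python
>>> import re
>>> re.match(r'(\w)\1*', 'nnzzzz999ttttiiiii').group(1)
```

`\1` has to match the exact text group 1 already captured.
`re.match` only tries the pattern at the start of the string.
The match spans [0:2] → 'nn'.
Captured: group 1 = 'n'.

'n'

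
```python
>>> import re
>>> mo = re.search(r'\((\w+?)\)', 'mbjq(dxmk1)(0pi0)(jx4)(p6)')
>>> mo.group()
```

The match spans [4:11] → '(dxmk1)'.

'(dxmk1)'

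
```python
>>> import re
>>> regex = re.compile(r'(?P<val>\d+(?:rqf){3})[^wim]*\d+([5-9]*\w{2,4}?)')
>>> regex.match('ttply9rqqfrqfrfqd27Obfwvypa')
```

This matches one or more of a digit, then the literal 'rqf' repeated 3 times (captured as 'val'); then zero or more of any character except [wim]; then one or more of a digit; then zero or more of a character in [5-9], then 2 to 4 of a word character (lazy) (captured).
`re.match` won't scan ahead — the pattern has to work from the very first character.
Here the pattern fails at index 0, so the call returns None.

None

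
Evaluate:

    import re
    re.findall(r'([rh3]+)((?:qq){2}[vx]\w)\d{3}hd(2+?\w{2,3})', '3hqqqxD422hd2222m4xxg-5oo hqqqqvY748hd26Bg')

[('h', 'qqqqvY', '26Bg')]

Pattern: one or more of one of [rh3] (captured); then the literal 'qq' repeated 2 times, then one of [vx], then a word character (captured); then exactly 3 of a digit, then the literal 'hd'; then one or more of a literal '2' (lazy), then 2 to 3 of a word character (captured).
Matches: at [26:42] match 'hqqqqvY748hd26Bg', groups = ('h', 'qqqqvY', '26Bg').
Multiple groups make `findall` return tuples — one 3-tuple for the one match.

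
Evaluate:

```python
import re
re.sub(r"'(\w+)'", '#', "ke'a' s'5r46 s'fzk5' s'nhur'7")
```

"ke# s'5r46 s# s#7"

Matches: at [2:5] → "'a'"; at [14:20] → "'fzk5'"; at [22:28] → "'nhur'".
Every occurrence is swapped for '#'.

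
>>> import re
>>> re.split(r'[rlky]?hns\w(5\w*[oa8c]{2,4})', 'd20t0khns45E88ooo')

['d20t0', '5E88ooo', '']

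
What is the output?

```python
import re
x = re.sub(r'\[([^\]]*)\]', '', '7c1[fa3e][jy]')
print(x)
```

7c1

Matches: at [3:9] → '[fa3e]'; at [9:13] → '[jy]'.
Each match is replaced by ''.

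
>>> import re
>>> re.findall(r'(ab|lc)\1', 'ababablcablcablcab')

['ab']

`\1` is not a pattern — it's the concrete string captured by group 1, re-applied verbatim.
Matches: at [0:4] match 'abab', group 1 = 'ab'.
One capturing group, so `findall` returns just the captured substring from the one match — 1 in all.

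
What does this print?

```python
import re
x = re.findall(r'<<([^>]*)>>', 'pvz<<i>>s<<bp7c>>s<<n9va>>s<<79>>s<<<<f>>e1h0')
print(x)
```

['i', 'bp7c', 'n9va', '79', '<<f']

Matches: at [3:8] match '<<i>>', group 1 = 'i'; at [9:17] match '<<bp7c>>', group 1 = 'bp7c'; at [18:26] match '<<n9va>>', group 1 = 'n9va'; at [27:33] match '<<79>>', group 1 = '79'; at [34:41] match '<<<<f>>', group 1 = '<<f'.
Because there's exactly one group, `findall` drops the full match and keeps group 1 from each hit.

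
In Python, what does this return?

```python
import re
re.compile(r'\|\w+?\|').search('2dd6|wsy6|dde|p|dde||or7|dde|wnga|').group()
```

'|wsy6|'

The match spans [4:10] → '|wsy6|'.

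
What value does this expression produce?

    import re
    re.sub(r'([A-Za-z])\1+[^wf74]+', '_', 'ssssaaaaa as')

'_'

After group 1 captures some text, `\1` only succeeds where that same text appears again.
Matches: at [0:12] → 'ssssaaaaa as'.
Every occurrence is swapped for '_'.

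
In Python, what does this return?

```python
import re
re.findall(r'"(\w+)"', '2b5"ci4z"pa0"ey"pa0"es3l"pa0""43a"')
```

Matches: at [3:9] match '"ci4z"', group 1 = 'ci4z'; at [12:16] match '"ey"', group 1 = 'ey'; at [19:25] match '"es3l"', group 1 = 'es3l'; at [29:34] match '"43a"', group 1 = '43a'.
One capturing group, so `findall` returns just the captured substring from each match — 4 in all.

['ci4z', 'ey', 'es3l', '43a']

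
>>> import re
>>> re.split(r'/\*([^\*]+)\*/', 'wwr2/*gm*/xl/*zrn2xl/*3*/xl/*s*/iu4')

Matches to split on: at [4:10] → '/*gm*/'; at [20:25] → '/*3*/'; at [27:32] → '/*s*/'.
The group in the pattern means `split` returns the separators' captures alongside the pieces.

['wwr2', 'gm', 'xl/*zrn2xl', '3', 'xl', 's', 'iu4']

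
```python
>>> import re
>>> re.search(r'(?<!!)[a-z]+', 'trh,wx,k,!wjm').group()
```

'trh'

A negative assertion filters positions out without eating any characters.
Unlike `match`, `search` isn't anchored — it looks for the pattern anywhere in the string.
The match spans [0:3] → 'trh'.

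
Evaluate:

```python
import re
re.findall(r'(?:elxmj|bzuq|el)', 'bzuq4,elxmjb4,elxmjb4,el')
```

['bzuq', 'elxmj', 'elxmj', 'el']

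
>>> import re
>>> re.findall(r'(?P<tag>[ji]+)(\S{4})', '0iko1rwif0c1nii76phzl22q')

Pattern: one or more of one of [ji] (captured as 'tag'); then exactly 4 of a non-whitespace character (captured).
Scanning left to right: at [1:6] match 'iko1r', groups = ('i', 'ko1r'); at [7:12] match 'if0c1', groups = ('i', 'f0c1'); at [13:19] match 'ii76ph', groups = ('ii', '76ph').
`findall` packs the 2 group values into a tuple for every match.

[('i', 'ko1r'), ('i', 'f0c1'), ('ii', '76ph')]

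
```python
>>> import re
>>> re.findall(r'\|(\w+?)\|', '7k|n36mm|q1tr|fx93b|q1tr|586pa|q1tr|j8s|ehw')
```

With a single group, `findall` returns only what that group captured — 4 items.

['n36mm', 'fx93b', '586pa', 'j8s']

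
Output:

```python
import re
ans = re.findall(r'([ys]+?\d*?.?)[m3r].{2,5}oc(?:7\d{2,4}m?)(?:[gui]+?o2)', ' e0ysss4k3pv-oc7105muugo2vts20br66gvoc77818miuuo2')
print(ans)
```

['ysss4k', 's20b']

Pattern: one or more of one of [ys] (lazy), then zero or more of a digit (lazy), then optionally any character (captured); then one of [m3r], then 2 to 5 of any character, then the literal 'oc'; then a literal '7', then 2 to 4 of a digit, then optionally a literal 'm' (non-capturing group); then one or more of one of [gui] (lazy), then the literal 'o2' (non-capturing group).
Scanning left to right: at [3:25] match 'ysss4k3pv-oc7105muugo2', group 1 = 'ysss4k'; at [27:49] match 's20br66gvoc77818miuuo2', group 1 = 's20b'.
`findall` collects group 1 from each match (2 total).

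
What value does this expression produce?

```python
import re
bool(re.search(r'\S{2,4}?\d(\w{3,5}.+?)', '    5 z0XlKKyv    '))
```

False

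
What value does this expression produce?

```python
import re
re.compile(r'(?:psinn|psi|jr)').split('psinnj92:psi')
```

Alternation tries branches left to right and keeps the first one that lets the overall match succeed at that position.
`split` removes every match and returns the 3 fragments in between.

['', 'j92:', '']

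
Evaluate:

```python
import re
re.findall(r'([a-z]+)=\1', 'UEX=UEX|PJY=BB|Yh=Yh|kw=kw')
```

['kw']

The backreference `\1` re-matches whatever the first group consumed, character for character.
Matches: at [21:26] match 'kw=kw', group 1 = 'kw'.
Because there's exactly one group, `findall` drops the full match and keeps group 1 from the one hit.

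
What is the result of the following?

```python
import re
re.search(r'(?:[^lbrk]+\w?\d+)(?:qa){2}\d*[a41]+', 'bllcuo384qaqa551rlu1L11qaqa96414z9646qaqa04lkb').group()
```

'cuo384qaqa551'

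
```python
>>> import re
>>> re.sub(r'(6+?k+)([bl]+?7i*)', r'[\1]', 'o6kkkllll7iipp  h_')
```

'o[6kkk]pp  h_'

The pattern matches one or more of a literal '6' (lazy), then one or more of a literal 'k' (captured); then one or more of one of [bl] (lazy), then the literal '7', then zero or more of a literal 'i' (captured).
Matches: at [1:12] → '6kkkllll7ii'.
Each match is replaced using the text its own group 1 captured.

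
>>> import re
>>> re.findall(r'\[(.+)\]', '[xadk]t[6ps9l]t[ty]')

Walking the string: at [0:19] match '[xadk]t[6ps9l]t[ty]', group 1 = 'xadk]t[6ps9l]t[ty'.
Because there's exactly one group, `findall` drops the full match and keeps group 1 from the one hit.

['xadk]t[6ps9l]t[ty']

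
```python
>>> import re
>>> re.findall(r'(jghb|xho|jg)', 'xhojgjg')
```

Scanning left to right: at [0:3] match 'xho', group 1 = 'xho'; at [3:5] match 'jg', group 1 = 'jg'; at [5:7] match 'jg', group 1 = 'jg'.
`findall` collects group 1 from each match (3 total).

['xho', 'jg', 'jg']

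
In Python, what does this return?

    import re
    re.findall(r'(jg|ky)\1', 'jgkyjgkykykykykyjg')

After group 1 captures some text, `\1` only succeeds where that same text appears again.
Scanning left to right: at [6:10] match 'kyky', group 1 = 'ky'; at [10:14] match 'kyky', group 1 = 'ky'.
`findall` collects group 1 from each match (2 total).

['ky', 'ky']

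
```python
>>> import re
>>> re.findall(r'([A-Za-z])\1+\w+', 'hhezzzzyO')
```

['h']

A backreference is literal: `\1` must see the identical characters the first group matched.
`findall` collects group 1 from the one match (1 total).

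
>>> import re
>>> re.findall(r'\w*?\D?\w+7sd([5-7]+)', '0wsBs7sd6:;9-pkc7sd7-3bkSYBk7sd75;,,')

['6', '7', '75']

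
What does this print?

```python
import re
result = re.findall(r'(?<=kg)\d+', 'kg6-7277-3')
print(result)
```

The `(?=…)`/`(?<=…)` assertion just peeks at neighbouring text; it doesn't advance the match position.
Scanning left to right: at [2:3] → '6'.
With no groups in the pattern, `findall` gives back each whole match — 1 here.

['6']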